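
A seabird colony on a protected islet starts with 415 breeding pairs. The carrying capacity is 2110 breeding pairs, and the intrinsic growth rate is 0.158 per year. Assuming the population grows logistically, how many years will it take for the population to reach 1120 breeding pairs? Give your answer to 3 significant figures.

9.69 years

A = (K − N₀)/N₀ = (2110 − 415)/415 = 4.0843.
Solve 2110/(1 + 4.0843·e^(−0.158t)) = 1120: 1 + 4.0843·e^(−0.158t) = 1.8839, so e^(−0.158t) = 0.216419.
−0.158·t = ln(0.216419) = -1.5305, so t = 1.5305/0.158 = 9.687.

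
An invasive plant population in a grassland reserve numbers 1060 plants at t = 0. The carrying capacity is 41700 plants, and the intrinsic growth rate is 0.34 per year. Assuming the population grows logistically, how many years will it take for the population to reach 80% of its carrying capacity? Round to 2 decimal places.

14.80 years

A = (K − N₀)/N₀ = (41700 − 1060)/1060 = 38.34.
Solve 41700/(1 + 38.34·e^(−0.34t)) = 33360: 1 + 38.34·e^(−0.34t) = 1.25, so e^(−0.34t) = 0.00652067.
−0.34·t = ln(0.00652067) = -5.0328, so t = 5.0328/0.34 = 14.802.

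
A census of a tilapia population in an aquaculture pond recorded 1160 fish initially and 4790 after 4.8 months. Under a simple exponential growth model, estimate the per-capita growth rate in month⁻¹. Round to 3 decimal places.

From N(t) = N₀·e^(rt): e^(r·4.8) = 4790/1160 = 4.1293.
r·4.8 = ln(4.1293) = 1.4181, so r = 1.4181/4.8 = 0.29544.

0.295 per month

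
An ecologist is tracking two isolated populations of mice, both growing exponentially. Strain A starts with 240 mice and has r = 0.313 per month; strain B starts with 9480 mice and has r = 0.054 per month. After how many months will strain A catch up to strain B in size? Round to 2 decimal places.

Set 240·e^(0.313t) = 9480·e^(0.054t).
e^((0.313 − 0.054)t) = 9480/240 → e^(0.259·t) = 39.5.
0.259·t = ln(39.5) = 3.6763, so t = 3.6763/0.259 = 14.194.

14.19 months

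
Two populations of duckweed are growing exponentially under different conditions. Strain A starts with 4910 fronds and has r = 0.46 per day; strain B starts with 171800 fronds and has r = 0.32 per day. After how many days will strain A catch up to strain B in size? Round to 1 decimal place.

25.4 days

Set 4910·e^(0.46t) = 171800·e^(0.32t).
e^((0.46 − 0.32)t) = 171800/4910 → e^(0.14·t) = 34.99.
0.14·t = ln(34.99) = 3.5551, so t = 3.5551/0.14 = 25.393.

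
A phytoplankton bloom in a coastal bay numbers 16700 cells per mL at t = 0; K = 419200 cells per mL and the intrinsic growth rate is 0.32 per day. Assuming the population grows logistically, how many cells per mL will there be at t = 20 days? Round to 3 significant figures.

A = (K − N₀)/N₀ = (419200 − 16700)/16700 = 24.102.
N(t) = K/(1 + A·e^(−rt)) = 419200/(1 + 24.102×e^(−0.32×20)).
e^(−6.4) = 0.0016616; denominator = 1 + 24.102×0.0016616 = 1.04.
N = 419200/1.04 = 403059.

403000 cells per mL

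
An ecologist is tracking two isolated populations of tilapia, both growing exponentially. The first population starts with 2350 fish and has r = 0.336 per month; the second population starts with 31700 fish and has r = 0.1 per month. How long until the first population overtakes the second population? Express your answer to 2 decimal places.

Set 2350·e^(0.336t) = 31700·e^(0.1t).
e^((0.336 − 0.1)t) = 31700/2350 → e^(0.236·t) = 13.489.
0.236·t = ln(13.489) = 2.6019, so t = 2.6019/0.236 = 11.025.

11.03 months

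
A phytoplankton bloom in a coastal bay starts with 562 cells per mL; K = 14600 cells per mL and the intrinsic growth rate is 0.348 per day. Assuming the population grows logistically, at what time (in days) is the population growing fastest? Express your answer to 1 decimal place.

9.2 days

Logistic growth is fastest at N = K/2 = 7300.
A = (K − N₀)/N₀ = 24.979. Set K/(1 + A·e^(−rt)) = K/2 → A·e^(−rt) = 1.
e^(−0.348t) = 1/24.979 = 0.0400342, so t = ln(24.979)/0.348 = 3.218/0.348 = 9.2472.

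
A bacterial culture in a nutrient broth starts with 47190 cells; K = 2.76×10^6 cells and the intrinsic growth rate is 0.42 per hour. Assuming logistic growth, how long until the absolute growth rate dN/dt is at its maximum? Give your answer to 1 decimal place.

9.6 hours

Logistic growth is fastest at N = K/2 = 1.38×10^6.
A = (K − N₀)/N₀ = 57.487. Set K/(1 + A·e^(−rt)) = K/2 → A·e^(−rt) = 1.
e^(−0.42t) = 1/57.487 = 0.0173952, so t = ln(57.487)/0.42 = 4.0516/0.42 = 9.6466.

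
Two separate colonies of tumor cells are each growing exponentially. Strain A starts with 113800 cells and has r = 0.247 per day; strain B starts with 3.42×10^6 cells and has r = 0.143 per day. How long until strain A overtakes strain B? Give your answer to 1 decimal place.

32.7 days

Set 113800·e^(0.247t) = 3.42×10^6·e^(0.143t).
e^((0.247 − 0.143)t) = 3.42×10^6/113800 → e^(0.104·t) = 30.053.
0.104·t = ln(30.053) = 3.403, so t = 3.403/0.104 = 32.721.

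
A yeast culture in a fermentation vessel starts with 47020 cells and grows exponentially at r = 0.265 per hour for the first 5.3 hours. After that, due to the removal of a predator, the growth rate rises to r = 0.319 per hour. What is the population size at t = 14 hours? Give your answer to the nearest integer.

Phase 1: N(5.3) = 47020·e^(0.265×5.3) = 47020·e^1.405 = 191535.
Phase 2 runs for 14 − 5.3 = 8.7 hours at r = 0.319.
N(14) = 191535·e^(0.319×8.7) = 191535·e^2.775 = 3.072888×10^6.

3072888 cells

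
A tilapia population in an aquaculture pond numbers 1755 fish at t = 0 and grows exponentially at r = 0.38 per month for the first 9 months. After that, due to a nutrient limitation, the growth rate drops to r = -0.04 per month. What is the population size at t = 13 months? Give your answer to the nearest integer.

Phase 1: N(9) = 1755·e^(0.38×9) = 1755·e^3.42 = 53649.3.
Phase 2 runs for 13 − 9 = 4 months at r = -0.04.
N(13) = 53649.3·e^(-0.04×4) = 53649.3·e^-0.16 = 45716.9.

45717 fish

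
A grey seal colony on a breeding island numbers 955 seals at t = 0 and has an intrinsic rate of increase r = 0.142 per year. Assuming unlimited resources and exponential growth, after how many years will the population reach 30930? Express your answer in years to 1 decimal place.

Set N₀·e^(rt) = 30930: e^(0.142·t) = 30930/955 = 32.387.
0.142·t = ln(32.387) = 3.4778, so t = 3.4778/0.142 = 24.491.

24.5 years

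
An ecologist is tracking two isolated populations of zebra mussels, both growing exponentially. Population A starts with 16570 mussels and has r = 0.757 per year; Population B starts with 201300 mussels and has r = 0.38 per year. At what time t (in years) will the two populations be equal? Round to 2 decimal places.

Set 16570·e^(0.757t) = 201300·e^(0.38t).
e^((0.757 − 0.38)t) = 201300/16570 → e^(0.377·t) = 12.148.
0.377·t = ln(12.148) = 2.4972, so t = 2.4972/0.377 = 6.6239.

6.62 years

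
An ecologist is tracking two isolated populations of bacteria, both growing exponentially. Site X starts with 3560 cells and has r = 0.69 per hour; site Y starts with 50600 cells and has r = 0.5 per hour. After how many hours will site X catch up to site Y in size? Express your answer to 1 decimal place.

Set 3560·e^(0.69t) = 50600·e^(0.5t).
e^((0.69 − 0.5)t) = 50600/3560 → e^(0.19·t) = 14.213.
0.19·t = ln(14.213) = 2.6542, so t = 2.6542/0.19 = 13.969.

14.0 hours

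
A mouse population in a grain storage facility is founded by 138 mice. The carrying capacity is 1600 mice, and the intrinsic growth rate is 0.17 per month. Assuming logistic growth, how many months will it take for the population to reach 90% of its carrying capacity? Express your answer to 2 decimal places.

A = (K − N₀)/N₀ = (1600 − 138)/138 = 10.594.
Solve 1600/(1 + 10.594·e^(−0.17t)) = 1440: 1 + 10.594·e^(−0.17t) = 1.1111, so e^(−0.17t) = 0.0104879.
−0.17·t = ln(0.0104879) = -4.5575, so t = 4.5575/0.17 = 26.809.

26.81 months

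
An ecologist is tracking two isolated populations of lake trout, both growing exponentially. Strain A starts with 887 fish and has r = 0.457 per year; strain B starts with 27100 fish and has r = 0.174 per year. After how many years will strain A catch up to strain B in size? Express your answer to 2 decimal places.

12.08 years

Set 887·e^(0.457t) = 27100·e^(0.174t).
e^((0.457 − 0.174)t) = 27100/887 → e^(0.283·t) = 30.552.
0.283·t = ln(30.552) = 3.4194, so t = 3.4194/0.283 = 12.083.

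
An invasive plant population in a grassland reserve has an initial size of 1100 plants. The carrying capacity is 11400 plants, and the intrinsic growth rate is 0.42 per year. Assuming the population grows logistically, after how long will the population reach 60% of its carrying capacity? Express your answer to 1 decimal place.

6.3 years

A = (K − N₀)/N₀ = (11400 − 1100)/1100 = 9.3636.
Solve 11400/(1 + 9.3636·e^(−0.42t)) = 6840: 1 + 9.3636·e^(−0.42t) = 1.6667, so e^(−0.42t) = 0.0711974.
−0.42·t = ln(0.0711974) = -2.6423, so t = 2.6423/0.42 = 6.2912.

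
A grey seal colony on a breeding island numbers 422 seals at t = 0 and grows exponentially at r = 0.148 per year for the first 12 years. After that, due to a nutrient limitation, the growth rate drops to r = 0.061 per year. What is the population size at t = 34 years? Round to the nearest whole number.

9538 seals

Phase 1: N(12) = 422·e^(0.148×12) = 422·e^1.776 = 2492.41.
Phase 2 runs for 34 − 12 = 22 years at r = 0.061.
N(34) = 2492.41·e^(0.061×22) = 2492.41·e^1.342 = 9537.68.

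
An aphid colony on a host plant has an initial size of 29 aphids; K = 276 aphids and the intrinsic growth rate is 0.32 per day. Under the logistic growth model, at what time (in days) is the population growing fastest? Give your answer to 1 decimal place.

Logistic growth is fastest at N = K/2 = 138.
A = (K − N₀)/N₀ = 8.5172. Set K/(1 + A·e^(−rt)) = K/2 → A·e^(−rt) = 1.
e^(−0.32t) = 1/8.5172 = 0.117409, so t = ln(8.5172)/0.32 = 2.1421/0.32 = 6.694.

6.7 days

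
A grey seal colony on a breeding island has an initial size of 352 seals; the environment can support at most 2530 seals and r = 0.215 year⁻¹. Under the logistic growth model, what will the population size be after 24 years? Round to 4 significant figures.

2443 seals

A = (K − N₀)/N₀ = (2530 − 352)/352 = 6.1875.
N(t) = K/(1 + A·e^(−rt)) = 2530/(1 + 6.1875×e^(−0.215×24)).
e^(−5.16) = 0.0057417; denominator = 1 + 6.1875×0.0057417 = 1.0355.
N = 2530/1.0355 = 2443.2.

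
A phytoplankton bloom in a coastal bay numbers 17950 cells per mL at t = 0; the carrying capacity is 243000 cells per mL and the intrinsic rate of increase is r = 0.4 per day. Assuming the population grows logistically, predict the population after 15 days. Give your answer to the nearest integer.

235676 cells per mL

A = (K − N₀)/N₀ = (243000 − 17950)/17950 = 12.538.
N(t) = K/(1 + A·e^(−rt)) = 243000/(1 + 12.538×e^(−0.4×15)).
e^(−6) = 0.0024788; denominator = 1 + 12.538×0.0024788 = 1.0311.
N = 243000/1.0311 = 235676.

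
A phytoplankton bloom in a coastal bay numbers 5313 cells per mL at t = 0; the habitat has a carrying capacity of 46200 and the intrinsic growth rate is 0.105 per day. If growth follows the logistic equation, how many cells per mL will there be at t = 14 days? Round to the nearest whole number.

16682 cells per mL

A = (K − N₀)/N₀ = (46200 − 5313)/5313 = 7.6957.
N(t) = K/(1 + A·e^(−rt)) = 46200/(1 + 7.6957×e^(−0.105×14)).
e^(−1.47) = 0.22993; denominator = 1 + 7.6957×0.22993 = 2.7694.
N = 46200/2.7694 = 16682.2.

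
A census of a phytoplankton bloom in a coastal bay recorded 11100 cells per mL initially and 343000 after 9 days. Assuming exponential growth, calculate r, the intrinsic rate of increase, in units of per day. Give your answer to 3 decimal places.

From N(t) = N₀·e^(rt): e^(r·9) = 343000/11100 = 30.901.
r·9 = ln(30.901) = 3.4308, so r = 3.4308/9 = 0.3812.

0.381 per day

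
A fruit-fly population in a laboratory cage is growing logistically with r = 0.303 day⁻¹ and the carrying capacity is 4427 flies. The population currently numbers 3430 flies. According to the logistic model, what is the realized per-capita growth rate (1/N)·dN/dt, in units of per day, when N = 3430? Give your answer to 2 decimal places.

(1/N)·dN/dt = r(1 − N/K) = 0.303 × (1 − 3430/4427).
= 0.303 × 0.22521 = 0.068238.

0.07 per day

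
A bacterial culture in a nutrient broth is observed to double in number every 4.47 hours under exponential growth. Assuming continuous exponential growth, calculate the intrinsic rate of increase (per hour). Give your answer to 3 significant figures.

0.155 per hour

r = ln(2)/t_d = 0.6931/4.47 = 0.15507.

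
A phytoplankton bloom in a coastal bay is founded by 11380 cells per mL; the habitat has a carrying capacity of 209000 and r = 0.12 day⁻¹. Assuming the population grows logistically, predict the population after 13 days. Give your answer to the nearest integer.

A = (K − N₀)/N₀ = (209000 − 11380)/11380 = 17.366.
N(t) = K/(1 + A·e^(−rt)) = 209000/(1 + 17.366×e^(−0.12×13)).
e^(−1.56) = 0.21014; denominator = 1 + 17.366×0.21014 = 4.6491.
N = 209000/4.6491 = 44954.7.

44955 cells per mL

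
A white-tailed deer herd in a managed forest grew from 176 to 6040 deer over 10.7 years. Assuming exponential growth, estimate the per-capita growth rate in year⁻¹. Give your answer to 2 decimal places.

0.33 per year

From N(t) = N₀·e^(rt): e^(r·10.7) = 6040/176 = 34.318.
r·10.7 = ln(34.318) = 3.5357, so r = 3.5357/10.7 = 0.33044.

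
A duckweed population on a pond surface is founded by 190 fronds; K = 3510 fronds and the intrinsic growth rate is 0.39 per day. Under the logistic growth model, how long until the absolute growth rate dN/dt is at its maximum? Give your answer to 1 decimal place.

Logistic growth is fastest at N = K/2 = 1755.
A = (K − N₀)/N₀ = 17.474. Set K/(1 + A·e^(−rt)) = K/2 → A·e^(−rt) = 1.
e^(−0.39t) = 1/17.474 = 0.0572289, so t = ln(17.474)/0.39 = 2.8607/0.39 = 7.3351.

7.3 days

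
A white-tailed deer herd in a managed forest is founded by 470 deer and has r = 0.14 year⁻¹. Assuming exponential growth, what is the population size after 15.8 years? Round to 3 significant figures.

4290 deer

N(t) = N₀·e^(rt) = 470 × e^(0.14×15.8) = 470 × e^2.212.
e^2.212 ≈ 9.134, so N ≈ 470 × 9.134 = 4292.96.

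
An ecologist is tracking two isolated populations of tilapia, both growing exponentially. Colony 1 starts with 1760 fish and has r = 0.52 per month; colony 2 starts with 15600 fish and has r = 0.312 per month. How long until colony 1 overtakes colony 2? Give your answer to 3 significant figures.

Set 1760·e^(0.52t) = 15600·e^(0.312t).
e^((0.52 − 0.312)t) = 15600/1760 → e^(0.208·t) = 8.8636.
0.208·t = ln(8.8636) = 2.182, so t = 2.182/0.208 = 10.49.

10.5 months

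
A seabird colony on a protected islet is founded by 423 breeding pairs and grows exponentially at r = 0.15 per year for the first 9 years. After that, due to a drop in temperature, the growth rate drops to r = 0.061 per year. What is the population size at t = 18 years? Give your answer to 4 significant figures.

2825 breeding pairs

Phase 1: N(9) = 423·e^(0.15×9) = 423·e^1.35 = 1631.69.
Phase 2 runs for 18 − 9 = 9 years at r = 0.061.
N(18) = 1631.69·e^(0.061×9) = 1631.69·e^0.549 = 2825.31.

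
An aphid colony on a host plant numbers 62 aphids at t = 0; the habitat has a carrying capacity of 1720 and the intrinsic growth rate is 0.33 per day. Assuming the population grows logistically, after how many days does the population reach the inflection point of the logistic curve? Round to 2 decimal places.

9.96 days

Logistic growth is fastest at N = K/2 = 860.
A = (K − N₀)/N₀ = 26.742. Set K/(1 + A·e^(−rt)) = K/2 → A·e^(−rt) = 1.
e^(−0.33t) = 1/26.742 = 0.0373945, so t = ln(26.742)/0.33 = 3.2862/0.33 = 9.9583.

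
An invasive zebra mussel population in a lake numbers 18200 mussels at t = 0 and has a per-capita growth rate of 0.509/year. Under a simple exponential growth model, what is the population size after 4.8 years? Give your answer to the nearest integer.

209479 mussels

N(t) = N₀·e^(rt) = 18200 × e^(0.509×4.8) = 18200 × e^2.443.
e^2.443 ≈ 11.51, so N ≈ 18200 × 11.51 = 209479.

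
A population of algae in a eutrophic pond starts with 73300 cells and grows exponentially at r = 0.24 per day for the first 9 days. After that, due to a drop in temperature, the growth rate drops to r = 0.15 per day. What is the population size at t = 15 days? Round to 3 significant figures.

Phase 1: N(9) = 73300·e^(0.24×9) = 73300·e^2.16 = 635594.
Phase 2 runs for 15 − 9 = 6 days at r = 0.15.
N(15) = 635594·e^(0.15×6) = 635594·e^0.9 = 1.56331×10^6.

1560000 cells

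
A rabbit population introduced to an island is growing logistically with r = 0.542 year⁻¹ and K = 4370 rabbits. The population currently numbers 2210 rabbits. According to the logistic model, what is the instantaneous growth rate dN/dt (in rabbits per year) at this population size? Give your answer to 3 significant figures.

dN/dt = rN(1 − N/K) = 0.542 × 2210 × (1 − 2210/4370).
1 − 2210/4370 = 0.49428; dN/dt = 0.542 × 2210 × 0.49428 = 592.06.

592 rabbits per year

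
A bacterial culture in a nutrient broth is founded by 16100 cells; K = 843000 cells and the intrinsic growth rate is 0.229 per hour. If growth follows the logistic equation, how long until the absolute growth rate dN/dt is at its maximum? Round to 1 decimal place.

Logistic growth is fastest at N = K/2 = 421500.
A = (K − N₀)/N₀ = 51.36. Set K/(1 + A·e^(−rt)) = K/2 → A·e^(−rt) = 1.
e^(−0.229t) = 1/51.36 = 0.0194703, so t = ln(51.36)/0.229 = 3.9389/0.229 = 17.2.

17.2 hours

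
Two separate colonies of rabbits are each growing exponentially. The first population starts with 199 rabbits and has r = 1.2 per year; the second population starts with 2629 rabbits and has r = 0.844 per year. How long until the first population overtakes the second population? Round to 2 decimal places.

7.25 years

Set 199·e^(1.2t) = 2629·e^(0.844t).
e^((1.2 − 0.844)t) = 2629/199 → e^(0.356·t) = 13.211.
0.356·t = ln(13.211) = 2.5811, so t = 2.5811/0.356 = 7.2502.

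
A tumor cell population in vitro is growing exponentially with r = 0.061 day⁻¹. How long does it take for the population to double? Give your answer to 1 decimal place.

11.4 days

Doubling time t_d = ln(2)/r = 0.6931/0.061 = 11.363.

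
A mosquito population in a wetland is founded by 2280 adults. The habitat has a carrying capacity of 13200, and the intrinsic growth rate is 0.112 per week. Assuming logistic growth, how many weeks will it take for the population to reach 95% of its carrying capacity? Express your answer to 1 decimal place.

40.3 weeks

A = (K − N₀)/N₀ = (13200 − 2280)/2280 = 4.7895.
Solve 13200/(1 + 4.7895·e^(−0.112t)) = 12540: 1 + 4.7895·e^(−0.112t) = 1.0526, so e^(−0.112t) = 0.010989.
−0.112·t = ln(0.010989) = -4.5109, so t = 4.5109/0.112 = 40.276.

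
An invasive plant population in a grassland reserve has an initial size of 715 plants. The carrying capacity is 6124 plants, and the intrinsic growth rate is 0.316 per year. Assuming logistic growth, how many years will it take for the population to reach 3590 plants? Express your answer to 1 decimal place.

A = (K − N₀)/N₀ = (6124 − 715)/715 = 7.565.
Solve 6124/(1 + 7.565·e^(−0.316t)) = 3590: 1 + 7.565·e^(−0.316t) = 1.7058, so e^(−0.316t) = 0.0933042.
−0.316·t = ln(0.0933042) = -2.3719, so t = 2.3719/0.316 = 7.506.

7.5 years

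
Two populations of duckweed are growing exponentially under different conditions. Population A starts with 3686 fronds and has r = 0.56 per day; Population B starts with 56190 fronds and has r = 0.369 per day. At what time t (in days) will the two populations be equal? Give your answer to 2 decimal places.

Set 3686·e^(0.56t) = 56190·e^(0.369t).
e^((0.56 − 0.369)t) = 56190/3686 → e^(0.191·t) = 15.244.
0.191·t = ln(15.244) = 2.7242, so t = 2.7242/0.191 = 14.263.

14.26 days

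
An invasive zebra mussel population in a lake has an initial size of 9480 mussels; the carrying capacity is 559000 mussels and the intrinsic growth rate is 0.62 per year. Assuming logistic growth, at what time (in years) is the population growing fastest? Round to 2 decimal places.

6.55 years

Logistic growth is fastest at N = K/2 = 279500.
A = (K − N₀)/N₀ = 57.966. Set K/(1 + A·e^(−rt)) = K/2 → A·e^(−rt) = 1.
e^(−0.62t) = 1/57.966 = 0.0172514, so t = ln(57.966)/0.62 = 4.0599/0.62 = 6.5482.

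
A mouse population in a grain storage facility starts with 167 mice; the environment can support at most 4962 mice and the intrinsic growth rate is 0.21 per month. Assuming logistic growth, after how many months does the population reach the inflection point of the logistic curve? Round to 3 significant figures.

16.0 months

Logistic growth is fastest at N = K/2 = 2481.
A = (K − N₀)/N₀ = 28.713. Set K/(1 + A·e^(−rt)) = K/2 → A·e^(−rt) = 1.
e^(−0.21t) = 1/28.713 = 0.0348279, so t = ln(28.713)/0.21 = 3.3573/0.21 = 15.987.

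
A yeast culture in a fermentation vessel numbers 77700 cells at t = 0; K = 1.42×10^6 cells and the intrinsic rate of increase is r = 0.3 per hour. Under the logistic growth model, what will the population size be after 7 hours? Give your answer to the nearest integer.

A = (K − N₀)/N₀ = (1.42×10^6 − 77700)/77700 = 17.275.
N(t) = K/(1 + A·e^(−rt)) = 1.42×10^6/(1 + 17.275×e^(−0.3×7)).
e^(−2.1) = 0.12246; denominator = 1 + 17.275×0.12246 = 3.1155.
N = 1.42×10^6/3.1155 = 455788.

455788 cells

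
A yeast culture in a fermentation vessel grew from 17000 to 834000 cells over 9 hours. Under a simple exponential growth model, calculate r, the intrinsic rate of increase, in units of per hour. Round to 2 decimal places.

0.43 per hour

From N(t) = N₀·e^(rt): e^(r·9) = 834000/17000 = 49.059.
r·9 = ln(49.059) = 3.893, so r = 3.893/9 = 0.43256.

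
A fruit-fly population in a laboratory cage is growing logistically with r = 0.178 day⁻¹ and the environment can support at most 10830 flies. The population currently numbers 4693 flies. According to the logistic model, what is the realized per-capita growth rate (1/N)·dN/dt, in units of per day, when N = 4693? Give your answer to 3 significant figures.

0.101 per day

(1/N)·dN/dt = r(1 − N/K) = 0.178 × (1 − 4693/10830).
= 0.178 × 0.56667 = 0.10087.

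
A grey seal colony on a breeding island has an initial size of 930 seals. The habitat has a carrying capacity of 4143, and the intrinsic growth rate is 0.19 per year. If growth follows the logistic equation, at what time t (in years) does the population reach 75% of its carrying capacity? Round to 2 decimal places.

12.31 years

A = (K − N₀)/N₀ = (4143 − 930)/930 = 3.4548.
Solve 4143/(1 + 3.4548·e^(−0.19t)) = 3107.25: 1 + 3.4548·e^(−0.19t) = 1.3333, so e^(−0.19t) = 0.096483.
−0.19·t = ln(0.096483) = -2.3384, so t = 2.3384/0.19 = 12.307.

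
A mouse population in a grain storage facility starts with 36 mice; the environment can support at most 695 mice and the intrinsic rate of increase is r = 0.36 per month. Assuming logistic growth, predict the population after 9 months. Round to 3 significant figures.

405 mice

A = (K − N₀)/N₀ = (695 − 36)/36 = 18.306.
N(t) = K/(1 + A·e^(−rt)) = 695/(1 + 18.306×e^(−0.36×9)).
e^(−3.24) = 0.039164; denominator = 1 + 18.306×0.039164 = 1.7169.
N = 695/1.7169 = 404.795.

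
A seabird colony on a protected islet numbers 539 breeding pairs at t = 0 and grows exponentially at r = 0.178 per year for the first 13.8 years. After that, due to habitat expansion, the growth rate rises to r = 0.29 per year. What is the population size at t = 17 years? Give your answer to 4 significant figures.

Phase 1: N(13.8) = 539·e^(0.178×13.8) = 539·e^2.456 = 6286.22.
Phase 2 runs for 17 − 13.8 = 3.2 years at r = 0.29.
N(17) = 6286.22·e^(0.29×3.2) = 6286.22·e^0.928 = 15900.7.

15900 breeding pairs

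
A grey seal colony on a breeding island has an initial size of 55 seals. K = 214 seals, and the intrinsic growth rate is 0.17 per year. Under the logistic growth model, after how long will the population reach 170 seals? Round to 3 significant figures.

14.2 years

A = (K − N₀)/N₀ = (214 − 55)/55 = 2.8909.
Solve 214/(1 + 2.8909·e^(−0.17t)) = 170: 1 + 2.8909·e^(−0.17t) = 1.2588, so e^(−0.17t) = 0.0895302.
−0.17·t = ln(0.0895302) = -2.4132, so t = 2.4132/0.17 = 14.195.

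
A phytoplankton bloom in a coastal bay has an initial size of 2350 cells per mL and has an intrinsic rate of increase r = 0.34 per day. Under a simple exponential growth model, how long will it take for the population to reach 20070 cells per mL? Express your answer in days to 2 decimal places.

6.31 days

Set N₀·e^(rt) = 20070: e^(0.34·t) = 20070/2350 = 8.5404.
0.34·t = ln(8.5404) = 2.1448, so t = 2.1448/0.34 = 6.3083.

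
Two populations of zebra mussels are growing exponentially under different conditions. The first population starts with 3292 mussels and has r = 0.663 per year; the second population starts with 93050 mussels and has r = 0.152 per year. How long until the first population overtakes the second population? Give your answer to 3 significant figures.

6.54 years

Set 3292·e^(0.663t) = 93050·e^(0.152t).
e^((0.663 − 0.152)t) = 93050/3292 → e^(0.511·t) = 28.265.
0.511·t = ln(28.265) = 3.3416, so t = 3.3416/0.511 = 6.5394.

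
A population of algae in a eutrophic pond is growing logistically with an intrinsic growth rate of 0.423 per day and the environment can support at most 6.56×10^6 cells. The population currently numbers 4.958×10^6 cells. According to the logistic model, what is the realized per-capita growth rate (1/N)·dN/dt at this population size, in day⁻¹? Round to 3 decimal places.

0.103 per day

(1/N)·dN/dt = r(1 − N/K) = 0.423 × (1 − 4.958×10^6/6.56×10^6).
= 0.423 × 0.24421 = 0.1033.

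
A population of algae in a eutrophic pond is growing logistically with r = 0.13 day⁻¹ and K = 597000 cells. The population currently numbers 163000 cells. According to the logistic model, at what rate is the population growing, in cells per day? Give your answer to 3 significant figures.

dN/dt = rN(1 − N/K) = 0.13 × 163000 × (1 − 163000/597000).
1 − 163000/597000 = 0.72697; dN/dt = 0.13 × 163000 × 0.72697 = 15404.

15400 cells per day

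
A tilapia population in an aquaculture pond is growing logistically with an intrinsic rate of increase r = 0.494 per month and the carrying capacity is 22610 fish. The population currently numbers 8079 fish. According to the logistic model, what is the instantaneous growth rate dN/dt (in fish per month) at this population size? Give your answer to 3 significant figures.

2560 fish per month

dN/dt = rN(1 − N/K) = 0.494 × 8079 × (1 − 8079/22610).
1 − 8079/22610 = 0.64268; dN/dt = 0.494 × 8079 × 0.64268 = 2565.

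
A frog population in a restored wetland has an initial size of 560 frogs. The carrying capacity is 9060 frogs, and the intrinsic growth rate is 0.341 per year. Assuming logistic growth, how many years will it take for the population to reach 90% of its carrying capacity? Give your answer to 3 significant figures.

14.4 years

A = (K − N₀)/N₀ = (9060 − 560)/560 = 15.179.
Solve 9060/(1 + 15.179·e^(−0.341t)) = 8154: 1 + 15.179·e^(−0.341t) = 1.1111, so e^(−0.341t) = 0.00732026.
−0.341·t = ln(0.00732026) = -4.9171, so t = 4.9171/0.341 = 14.42.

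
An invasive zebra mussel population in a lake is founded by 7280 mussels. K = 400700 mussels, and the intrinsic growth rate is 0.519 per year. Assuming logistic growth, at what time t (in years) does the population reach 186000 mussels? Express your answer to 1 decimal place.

A = (K − N₀)/N₀ = (400700 − 7280)/7280 = 54.041.
Solve 400700/(1 + 54.041·e^(−0.519t)) = 186000: 1 + 54.041·e^(−0.519t) = 2.1543, so e^(−0.519t) = 0.0213596.
−0.519·t = ln(0.0213596) = -3.8463, so t = 3.8463/0.519 = 7.4109.

7.4 years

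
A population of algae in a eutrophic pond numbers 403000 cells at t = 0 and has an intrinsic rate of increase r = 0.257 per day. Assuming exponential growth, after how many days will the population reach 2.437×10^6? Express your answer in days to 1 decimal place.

Set N₀·e^(rt) = 2.437×10^6: e^(0.257·t) = 2.437×10^6/403000 = 6.0471.
0.257·t = ln(6.0471) = 1.7996, so t = 1.7996/0.257 = 7.0023.

7.0 days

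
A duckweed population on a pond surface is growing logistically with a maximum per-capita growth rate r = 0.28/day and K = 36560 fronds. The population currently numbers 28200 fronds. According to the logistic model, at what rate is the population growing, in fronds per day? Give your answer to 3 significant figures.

1810 fronds per day

dN/dt = rN(1 − N/K) = 0.28 × 28200 × (1 − 28200/36560).
1 − 28200/36560 = 0.22867; dN/dt = 0.28 × 28200 × 0.22867 = 1805.5.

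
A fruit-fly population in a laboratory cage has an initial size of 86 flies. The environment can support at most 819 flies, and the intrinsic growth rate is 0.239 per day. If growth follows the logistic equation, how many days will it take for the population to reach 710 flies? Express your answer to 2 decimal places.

A = (K − N₀)/N₀ = (819 − 86)/86 = 8.5233.
Solve 819/(1 + 8.5233·e^(−0.239t)) = 710: 1 + 8.5233·e^(−0.239t) = 1.1535, so e^(−0.239t) = 0.018012.
−0.239·t = ln(0.018012) = -4.0167, so t = 4.0167/0.239 = 16.806.

16.81 days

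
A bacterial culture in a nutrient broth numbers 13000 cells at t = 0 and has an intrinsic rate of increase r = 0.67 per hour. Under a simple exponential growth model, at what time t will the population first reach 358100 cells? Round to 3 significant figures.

4.95 hours

Set N₀·e^(rt) = 358100: e^(0.67·t) = 358100/13000 = 27.546.
0.67·t = ln(27.546) = 3.3159, so t = 3.3159/0.67 = 4.949.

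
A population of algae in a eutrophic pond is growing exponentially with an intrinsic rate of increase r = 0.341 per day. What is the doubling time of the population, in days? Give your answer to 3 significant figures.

2.03 days

Doubling time t_d = ln(2)/r = 0.6931/0.341 = 2.0327.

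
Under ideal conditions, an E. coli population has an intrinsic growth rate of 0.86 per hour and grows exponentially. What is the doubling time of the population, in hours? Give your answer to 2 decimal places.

Doubling time t_d = ln(2)/r = 0.6931/0.86 = 0.80599.

0.81 hours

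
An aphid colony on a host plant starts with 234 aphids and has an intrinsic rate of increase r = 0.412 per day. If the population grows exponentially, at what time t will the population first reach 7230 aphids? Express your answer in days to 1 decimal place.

8.3 days

Set N₀·e^(rt) = 7230: e^(0.412·t) = 7230/234 = 30.897.
0.412·t = ln(30.897) = 3.4307, so t = 3.4307/0.412 = 8.3269.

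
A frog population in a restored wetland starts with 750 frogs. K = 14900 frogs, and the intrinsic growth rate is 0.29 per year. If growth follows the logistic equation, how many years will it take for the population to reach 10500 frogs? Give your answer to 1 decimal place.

13.1 years

A = (K − N₀)/N₀ = (14900 − 750)/750 = 18.867.
Solve 14900/(1 + 18.867·e^(−0.29t)) = 10500: 1 + 18.867·e^(−0.29t) = 1.419, so e^(−0.29t) = 0.022211.
−0.29·t = ln(0.022211) = -3.8072, so t = 3.8072/0.29 = 13.128.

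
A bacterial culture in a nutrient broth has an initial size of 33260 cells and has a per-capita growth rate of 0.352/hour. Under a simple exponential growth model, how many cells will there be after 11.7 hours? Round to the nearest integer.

N(t) = N₀·e^(rt) = 33260 × e^(0.352×11.7) = 33260 × e^4.118.
e^4.118 ≈ 61.461, so N ≈ 33260 × 61.461 = 2.044187×10^6.

2044187 cells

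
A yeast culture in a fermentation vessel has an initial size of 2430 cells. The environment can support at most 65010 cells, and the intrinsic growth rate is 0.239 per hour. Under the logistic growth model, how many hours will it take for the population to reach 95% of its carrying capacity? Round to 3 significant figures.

25.9 hours

A = (K − N₀)/N₀ = (65010 − 2430)/2430 = 25.753.
Solve 65010/(1 + 25.753·e^(−0.239t)) = 61759.5: 1 + 25.753·e^(−0.239t) = 1.0526, so e^(−0.239t) = 0.0020437.
−0.239·t = ln(0.0020437) = -6.193, so t = 6.193/0.239 = 25.912.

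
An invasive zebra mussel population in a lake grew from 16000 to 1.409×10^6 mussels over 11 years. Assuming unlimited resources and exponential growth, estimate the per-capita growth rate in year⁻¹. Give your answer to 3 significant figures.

From N(t) = N₀·e^(rt): e^(r·11) = 1.409×10^6/16000 = 88.062.
r·11 = ln(88.062) = 4.478, so r = 4.478/11 = 0.4071.

0.407 per year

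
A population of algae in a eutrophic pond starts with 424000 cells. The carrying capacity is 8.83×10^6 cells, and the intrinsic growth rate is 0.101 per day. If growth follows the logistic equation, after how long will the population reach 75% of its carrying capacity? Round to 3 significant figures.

40.5 days

A = (K − N₀)/N₀ = (8.83×10^6 − 424000)/424000 = 19.825.
Solve 8.83×10^6/(1 + 19.825·e^(−0.101t)) = 6.6225×10^6: 1 + 19.825·e^(−0.101t) = 1.3333, so e^(−0.101t) = 0.0168134.
−0.101·t = ln(0.0168134) = -4.0856, so t = 4.0856/0.101 = 40.451.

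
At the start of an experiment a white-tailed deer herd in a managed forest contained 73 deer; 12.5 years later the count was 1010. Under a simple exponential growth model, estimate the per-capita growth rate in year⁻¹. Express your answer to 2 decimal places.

From N(t) = N₀·e^(rt): e^(r·12.5) = 1010/73 = 13.836.
r·12.5 = ln(13.836) = 2.6272, so r = 2.6272/12.5 = 0.21018.

0.21 per year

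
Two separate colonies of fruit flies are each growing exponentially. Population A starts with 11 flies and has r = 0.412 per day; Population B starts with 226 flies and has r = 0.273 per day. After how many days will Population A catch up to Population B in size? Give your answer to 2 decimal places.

Set 11·e^(0.412t) = 226·e^(0.273t).
e^((0.412 − 0.273)t) = 226/11 → e^(0.139·t) = 20.545.
0.139·t = ln(20.545) = 3.0226, so t = 3.0226/0.139 = 21.746.

21.75 days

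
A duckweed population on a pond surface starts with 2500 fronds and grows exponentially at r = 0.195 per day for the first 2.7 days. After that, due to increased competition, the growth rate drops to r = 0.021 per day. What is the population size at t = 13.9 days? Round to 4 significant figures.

5355 fronds

Phase 1: N(2.7) = 2500·e^(0.195×2.7) = 2500·e^0.5265 = 4232.49.
Phase 2 runs for 13.9 − 2.7 = 11.2 days at r = 0.021.
N(13.9) = 4232.49·e^(0.021×11.2) = 4232.49·e^0.2352 = 5354.79.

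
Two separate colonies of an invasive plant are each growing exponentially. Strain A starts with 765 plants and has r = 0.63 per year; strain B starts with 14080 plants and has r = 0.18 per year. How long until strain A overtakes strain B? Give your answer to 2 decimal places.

Set 765·e^(0.63t) = 14080·e^(0.18t).
e^((0.63 − 0.18)t) = 14080/765 → e^(0.45·t) = 18.405.
0.45·t = ln(18.405) = 2.9126, so t = 2.9126/0.45 = 6.4725.

6.47 years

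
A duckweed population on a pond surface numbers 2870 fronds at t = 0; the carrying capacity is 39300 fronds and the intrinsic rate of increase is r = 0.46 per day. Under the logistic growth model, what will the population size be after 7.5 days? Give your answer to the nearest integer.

A = (K − N₀)/N₀ = (39300 − 2870)/2870 = 12.693.
N(t) = K/(1 + A·e^(−rt)) = 39300/(1 + 12.693×e^(−0.46×7.5)).
e^(−3.45) = 0.031746; denominator = 1 + 12.693×0.031746 = 1.403.
N = 39300/1.403 = 28012.2.

28012 fronds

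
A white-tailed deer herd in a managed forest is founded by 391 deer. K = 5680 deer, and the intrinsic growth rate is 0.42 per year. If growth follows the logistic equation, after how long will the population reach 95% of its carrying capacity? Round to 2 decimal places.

13.21 years

A = (K − N₀)/N₀ = (5680 − 391)/391 = 13.527.
Solve 5680/(1 + 13.527·e^(−0.42t)) = 5396: 1 + 13.527·e^(−0.42t) = 1.0526, so e^(−0.42t) = 0.0038909.
−0.42·t = ln(0.0038909) = -5.5491, so t = 5.5491/0.42 = 13.212.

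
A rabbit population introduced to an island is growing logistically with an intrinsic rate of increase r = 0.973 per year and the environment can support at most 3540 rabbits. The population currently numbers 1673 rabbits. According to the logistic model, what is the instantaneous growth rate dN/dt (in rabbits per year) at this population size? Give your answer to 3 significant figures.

859 rabbits per year

dN/dt = rN(1 − N/K) = 0.973 × 1673 × (1 − 1673/3540).
1 − 1673/3540 = 0.5274; dN/dt = 0.973 × 1673 × 0.5274 = 858.52.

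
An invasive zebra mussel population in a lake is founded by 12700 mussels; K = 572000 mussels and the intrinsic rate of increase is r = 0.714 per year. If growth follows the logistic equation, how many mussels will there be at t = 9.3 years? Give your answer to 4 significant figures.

540900 mussels

A = (K − N₀)/N₀ = (572000 − 12700)/12700 = 44.039.
N(t) = K/(1 + A·e^(−rt)) = 572000/(1 + 44.039×e^(−0.714×9.3)).
e^(−6.64) = 0.0013068; denominator = 1 + 44.039×0.0013068 = 1.0575.
N = 572000/1.0575 = 540873.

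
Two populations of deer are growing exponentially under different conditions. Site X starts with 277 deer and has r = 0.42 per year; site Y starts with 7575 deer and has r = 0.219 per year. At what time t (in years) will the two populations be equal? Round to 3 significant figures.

Set 277·e^(0.42t) = 7575·e^(0.219t).
e^((0.42 − 0.219)t) = 7575/277 → e^(0.201·t) = 27.347.
0.201·t = ln(27.347) = 3.3086, so t = 3.3086/0.201 = 16.461.

16.5 years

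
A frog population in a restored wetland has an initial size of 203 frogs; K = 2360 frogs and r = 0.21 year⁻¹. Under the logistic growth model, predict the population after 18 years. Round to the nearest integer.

1899 frogs

A = (K − N₀)/N₀ = (2360 − 203)/203 = 10.626.
N(t) = K/(1 + A·e^(−rt)) = 2360/(1 + 10.626×e^(−0.21×18)).
e^(−3.78) = 0.022823; denominator = 1 + 10.626×0.022823 = 1.2425.
N = 2360/1.2425 = 1899.39.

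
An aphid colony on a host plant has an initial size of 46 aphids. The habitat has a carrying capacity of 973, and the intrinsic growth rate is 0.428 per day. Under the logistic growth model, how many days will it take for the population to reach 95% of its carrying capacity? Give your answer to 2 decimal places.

A = (K − N₀)/N₀ = (973 − 46)/46 = 20.152.
Solve 973/(1 + 20.152·e^(−0.428t)) = 924.35: 1 + 20.152·e^(−0.428t) = 1.0526, so e^(−0.428t) = 0.00261171.
−0.428·t = ln(0.00261171) = -5.9478, so t = 5.9478/0.428 = 13.897.

13.90 days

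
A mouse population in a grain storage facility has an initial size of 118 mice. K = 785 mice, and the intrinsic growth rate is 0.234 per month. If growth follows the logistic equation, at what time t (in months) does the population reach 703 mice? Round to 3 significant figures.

16.6 months

A = (K − N₀)/N₀ = (785 − 118)/118 = 5.6525.
Solve 785/(1 + 5.6525·e^(−0.234t)) = 703: 1 + 5.6525·e^(−0.234t) = 1.1166, so e^(−0.234t) = 0.0206355.
−0.234·t = ln(0.0206355) = -3.8807, so t = 3.8807/0.234 = 16.584.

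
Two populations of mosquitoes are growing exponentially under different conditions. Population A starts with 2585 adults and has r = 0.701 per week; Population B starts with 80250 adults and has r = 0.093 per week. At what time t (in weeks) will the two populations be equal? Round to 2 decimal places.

Set 2585·e^(0.701t) = 80250·e^(0.093t).
e^((0.701 − 0.093)t) = 80250/2585 → e^(0.608·t) = 31.044.
0.608·t = ln(31.044) = 3.4354, so t = 3.4354/0.608 = 5.6504.

5.65 weeks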